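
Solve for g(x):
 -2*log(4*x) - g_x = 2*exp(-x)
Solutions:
 g(x) = C1 - 2*x*log(x) + 2*x*(1 - 2*log(2)) + 2*exp(-x)


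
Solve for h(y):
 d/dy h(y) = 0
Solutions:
 h(y) = C1


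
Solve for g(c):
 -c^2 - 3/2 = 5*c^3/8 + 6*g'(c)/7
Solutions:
 g(c) = C1 - 35*c^4/192 - 7*c^3/18 - 7*c/4


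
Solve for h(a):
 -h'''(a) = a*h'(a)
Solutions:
 h(a) = C1 + Integral(C2*airyai(-a) + C3*airybi(-a), a)


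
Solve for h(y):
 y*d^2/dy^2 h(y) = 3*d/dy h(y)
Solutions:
 h(y) = C1 + C2*y^4


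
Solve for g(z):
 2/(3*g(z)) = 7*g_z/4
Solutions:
 g(z) = -sqrt(C1 + 336*z)/21
 g(z) = sqrt(C1 + 336*z)/21


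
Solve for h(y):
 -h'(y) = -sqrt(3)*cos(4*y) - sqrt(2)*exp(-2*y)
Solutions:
 h(y) = C1 + sqrt(3)*sin(4*y)/4 - sqrt(2)*exp(-2*y)/2


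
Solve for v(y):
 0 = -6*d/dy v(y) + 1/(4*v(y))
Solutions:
 v(y) = -sqrt(C1 + 3*y)/6
 v(y) = sqrt(C1 + 3*y)/6


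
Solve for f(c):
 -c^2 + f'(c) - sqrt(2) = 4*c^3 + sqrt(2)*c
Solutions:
 f(c) = C1 + c^4 + c^3/3 + sqrt(2)*c^2/2 + sqrt(2)*c


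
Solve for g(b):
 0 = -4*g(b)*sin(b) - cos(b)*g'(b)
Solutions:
 g(b) = C1*cos(b)^4


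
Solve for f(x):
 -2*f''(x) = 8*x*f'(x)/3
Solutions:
 f(x) = C1 + C2*erf(sqrt(6)*x/3)


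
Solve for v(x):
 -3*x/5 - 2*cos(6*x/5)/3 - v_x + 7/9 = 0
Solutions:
 v(x) = C1 - 3*x^2/10 + 7*x/9 - 5*sin(6*x/5)/9


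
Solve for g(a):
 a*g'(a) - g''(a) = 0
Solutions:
 g(a) = C1 + C2*erfi(sqrt(2)*a/2)


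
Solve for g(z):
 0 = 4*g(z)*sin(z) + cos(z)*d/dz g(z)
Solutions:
 g(z) = C1*cos(z)^4


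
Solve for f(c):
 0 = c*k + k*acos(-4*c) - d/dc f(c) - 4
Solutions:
 f(c) = C1 + c^2*k/2 - 4*c + k*(c*acos(-4*c) + sqrt(1 - 16*c^2)/4)


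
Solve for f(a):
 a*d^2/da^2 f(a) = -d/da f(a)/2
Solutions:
 f(a) = C1 + C2*sqrt(a)


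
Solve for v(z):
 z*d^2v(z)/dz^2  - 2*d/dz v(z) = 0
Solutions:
 v(z) = C1 + C2*z^3


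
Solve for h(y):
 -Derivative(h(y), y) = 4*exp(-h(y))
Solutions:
 h(y) = log(C1 - 4*y)


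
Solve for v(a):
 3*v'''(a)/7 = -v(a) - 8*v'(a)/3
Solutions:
 v(a) = C1*exp(a*(-16*18^(1/3)*7^(2/3)/(81 + sqrt(49569))^(1/3) + 84^(1/3)*(81 + sqrt(49569))^(1/3))/36)*sin(3^(1/6)*a*(48*2^(1/3)*7^(2/3)/(81 + sqrt(49569))^(1/3) + 28^(1/3)*3^(2/3)*(81 + sqrt(49569))^(1/3))/36) + C2*exp(a*(-16*18^(1/3)*7^(2/3)/(81 + sqrt(49569))^(1/3) + 84^(1/3)*(81 + sqrt(49569))^(1/3))/36)*cos(3^(1/6)*a*(48*2^(1/3)*7^(2/3)/(81 + sqrt(49569))^(1/3) + 28^(1/3)*3^(2/3)*(81 + sqrt(49569))^(1/3))/36) + C3*exp(-a*(-16*18^(1/3)*7^(2/3)/(81 + sqrt(49569))^(1/3) + 84^(1/3)*(81 + sqrt(49569))^(1/3))/18)


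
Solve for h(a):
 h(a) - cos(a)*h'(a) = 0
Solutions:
 h(a) = C1*sqrt(sin(a) + 1)/sqrt(sin(a) - 1)


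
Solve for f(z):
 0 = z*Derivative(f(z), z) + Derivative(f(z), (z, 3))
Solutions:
 f(z) = C1 + Integral(C2*airyai(-z) + C3*airybi(-z), z)


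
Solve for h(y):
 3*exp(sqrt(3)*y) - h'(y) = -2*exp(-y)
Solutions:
 h(y) = C1 + sqrt(3)*exp(sqrt(3)*y) - 2*exp(-y)


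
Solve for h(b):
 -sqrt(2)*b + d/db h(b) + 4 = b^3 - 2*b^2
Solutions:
 h(b) = C1 + b^4/4 - 2*b^3/3 + sqrt(2)*b^2/2 - 4*b


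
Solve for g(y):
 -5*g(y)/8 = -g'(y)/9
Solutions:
 g(y) = C1*exp(45*y/8)


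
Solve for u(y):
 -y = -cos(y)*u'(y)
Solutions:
 u(y) = C1 + Integral(y/cos(y), y)


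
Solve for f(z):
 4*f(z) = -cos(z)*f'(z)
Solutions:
 f(z) = C1*(sin(z)^2 - 2*sin(z) + 1)/(sin(z)^2 + 2*sin(z) + 1)


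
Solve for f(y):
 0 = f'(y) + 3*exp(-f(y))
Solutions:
 f(y) = log(C1 - 3*y)


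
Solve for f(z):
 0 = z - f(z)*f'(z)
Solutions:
 f(z) = -sqrt(C1 + z^2)
 f(z) = sqrt(C1 + z^2)


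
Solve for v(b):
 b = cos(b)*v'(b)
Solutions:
 v(b) = C1 + Integral(b/cos(b), b)


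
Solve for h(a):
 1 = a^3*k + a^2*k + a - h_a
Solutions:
 h(a) = C1 + a^4*k/4 + a^3*k/3 + a^2/2 - a


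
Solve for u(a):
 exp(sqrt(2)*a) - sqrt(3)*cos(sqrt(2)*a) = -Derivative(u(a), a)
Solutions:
 u(a) = C1 - sqrt(2)*exp(sqrt(2)*a)/2 + sqrt(6)*sin(sqrt(2)*a)/2


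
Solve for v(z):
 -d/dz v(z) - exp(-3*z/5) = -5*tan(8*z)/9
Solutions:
 v(z) = C1 + 5*log(tan(8*z)^2 + 1)/144 + 5*exp(-3*z/5)/3


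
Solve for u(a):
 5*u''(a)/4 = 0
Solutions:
 u(a) = C1 + C2*a


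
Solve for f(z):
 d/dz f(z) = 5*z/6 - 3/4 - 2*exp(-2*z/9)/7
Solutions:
 f(z) = C1 + 5*z^2/12 - 3*z/4 + 9*exp(-2*z/9)/7


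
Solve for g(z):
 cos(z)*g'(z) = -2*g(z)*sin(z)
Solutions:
 g(z) = C1*cos(z)^2


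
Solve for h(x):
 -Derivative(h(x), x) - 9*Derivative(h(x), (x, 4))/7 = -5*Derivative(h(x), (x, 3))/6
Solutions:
 h(x) = C1 + C2*exp(x*(175*7^(2/3)/(486*sqrt(223946) + 230071)^(1/3) + 70 + 7^(1/3)*(486*sqrt(223946) + 230071)^(1/3))/324)*sin(sqrt(3)*7^(1/3)*x*(-(486*sqrt(223946) + 230071)^(1/3) + 175*7^(1/3)/(486*sqrt(223946) + 230071)^(1/3))/324) + C3*exp(x*(175*7^(2/3)/(486*sqrt(223946) + 230071)^(1/3) + 70 + 7^(1/3)*(486*sqrt(223946) + 230071)^(1/3))/324)*cos(sqrt(3)*7^(1/3)*x*(-(486*sqrt(223946) + 230071)^(1/3) + 175*7^(1/3)/(486*sqrt(223946) + 230071)^(1/3))/324) + C4*exp(x*(-7^(1/3)*(486*sqrt(223946) + 230071)^(1/3) - 175*7^(2/3)/(486*sqrt(223946) + 230071)^(1/3) + 35)/162)


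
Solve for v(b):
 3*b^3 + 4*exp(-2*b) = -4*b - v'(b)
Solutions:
 v(b) = C1 - 3*b^4/4 - 2*b^2 + 2*exp(-2*b)


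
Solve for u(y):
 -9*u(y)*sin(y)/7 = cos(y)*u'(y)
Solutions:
 u(y) = C1*cos(y)^(9/7)


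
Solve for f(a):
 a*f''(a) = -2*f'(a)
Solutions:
 f(a) = C1 + C2/a


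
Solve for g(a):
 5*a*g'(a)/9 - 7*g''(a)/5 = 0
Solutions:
 g(a) = C1 + C2*erfi(5*sqrt(14)*a/42)


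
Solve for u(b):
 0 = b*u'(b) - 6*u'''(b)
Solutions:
 u(b) = C1 + Integral(C2*airyai(6^(2/3)*b/6) + C3*airybi(6^(2/3)*b/6), b)


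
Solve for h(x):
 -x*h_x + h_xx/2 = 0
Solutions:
 h(x) = C1 + C2*erfi(x)


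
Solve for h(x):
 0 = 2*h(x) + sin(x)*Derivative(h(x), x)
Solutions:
 h(x) = C1*(cos(x) + 1)/(cos(x) - 1)


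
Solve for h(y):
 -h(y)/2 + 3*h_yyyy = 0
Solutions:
 h(y) = C1*exp(-6^(3/4)*y/6) + C2*exp(6^(3/4)*y/6) + C3*sin(6^(3/4)*y/6) + C4*cos(6^(3/4)*y/6)


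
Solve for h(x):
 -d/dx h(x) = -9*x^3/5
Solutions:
 h(x) = C1 + 9*x^4/20


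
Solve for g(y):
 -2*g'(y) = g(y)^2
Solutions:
 g(y) = 2/(C1 + y)


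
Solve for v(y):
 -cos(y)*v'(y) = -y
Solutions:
 v(y) = C1 + Integral(y/cos(y), y)


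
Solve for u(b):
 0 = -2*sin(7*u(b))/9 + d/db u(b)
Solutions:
 -2*b/9 + log(cos(7*u(b)) - 1)/14 - log(cos(7*u(b)) + 1)/14 = C1


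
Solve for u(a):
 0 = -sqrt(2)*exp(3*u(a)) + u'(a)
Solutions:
 u(a) = log(-1/(C1 + 3*sqrt(2)*a))/3
 u(a) = log((-1/(C1 + sqrt(2)*a))^(1/3)*(-3^(2/3) - 3*3^(1/6)*I)/6)
 u(a) = log((-1/(C1 + sqrt(2)*a))^(1/3)*(-3^(2/3) + 3*3^(1/6)*I)/6)


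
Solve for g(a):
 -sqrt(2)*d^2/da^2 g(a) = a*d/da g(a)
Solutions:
 g(a) = C1 + C2*erf(2^(1/4)*a/2)


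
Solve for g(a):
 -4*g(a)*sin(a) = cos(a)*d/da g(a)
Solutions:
 g(a) = C1*cos(a)^4


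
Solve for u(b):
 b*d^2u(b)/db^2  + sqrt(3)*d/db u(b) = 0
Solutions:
 u(b) = C1 + C2*b^(1 - sqrt(3))


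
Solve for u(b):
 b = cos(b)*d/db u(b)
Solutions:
 u(b) = C1 + Integral(b/cos(b), b)


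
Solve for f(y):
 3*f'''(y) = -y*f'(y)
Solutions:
 f(y) = C1 + Integral(C2*airyai(-3^(2/3)*y/3) + C3*airybi(-3^(2/3)*y/3), y)


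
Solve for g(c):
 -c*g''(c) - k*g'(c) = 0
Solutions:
 g(c) = C1 + c^(1 - re(k))*(C2*sin(log(c)*Abs(im(k))) + C3*cos(log(c)*im(k)))


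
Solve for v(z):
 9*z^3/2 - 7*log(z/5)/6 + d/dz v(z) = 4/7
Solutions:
 v(z) = C1 - 9*z^4/8 + 7*z*log(z)/6 - 7*z*log(5)/6 - 25*z/42


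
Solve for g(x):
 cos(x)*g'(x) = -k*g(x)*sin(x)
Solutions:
 g(x) = C1*exp(k*log(cos(x)))


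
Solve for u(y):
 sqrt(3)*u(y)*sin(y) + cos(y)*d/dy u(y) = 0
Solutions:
 u(y) = C1*cos(y)^(sqrt(3))


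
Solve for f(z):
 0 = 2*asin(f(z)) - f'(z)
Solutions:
 Integral(1/asin(_y), (_y, f(z))) = C1 + 2*z


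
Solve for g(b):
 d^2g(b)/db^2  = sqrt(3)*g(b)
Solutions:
 g(b) = C1*exp(-3^(1/4)*b) + C2*exp(3^(1/4)*b)


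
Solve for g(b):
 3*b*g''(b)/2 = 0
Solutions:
 g(b) = C1 + C2*b


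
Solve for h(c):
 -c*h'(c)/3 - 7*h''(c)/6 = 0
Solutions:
 h(c) = C1 + C2*erf(sqrt(7)*c/7)


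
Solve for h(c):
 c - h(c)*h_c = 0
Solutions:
 h(c) = -sqrt(C1 + c^2)
 h(c) = sqrt(C1 + c^2)


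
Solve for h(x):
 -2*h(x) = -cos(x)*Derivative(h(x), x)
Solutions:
 h(x) = C1*(sin(x) + 1)/(sin(x) - 1)


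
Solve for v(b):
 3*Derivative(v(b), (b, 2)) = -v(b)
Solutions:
 v(b) = C1*sin(sqrt(3)*b/3) + C2*cos(sqrt(3)*b/3)


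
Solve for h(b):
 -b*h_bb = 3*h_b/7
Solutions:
 h(b) = C1 + C2*b^(4/7)


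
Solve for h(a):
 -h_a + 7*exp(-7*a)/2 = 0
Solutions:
 h(a) = C1 - exp(-7*a)/2


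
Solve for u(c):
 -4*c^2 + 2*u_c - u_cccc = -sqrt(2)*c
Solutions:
 u(c) = C1 + C4*exp(2^(1/3)*c) + 2*c^3/3 - sqrt(2)*c^2/4 + (C2*sin(2^(1/3)*sqrt(3)*c/2) + C3*cos(2^(1/3)*sqrt(3)*c/2))*exp(-2^(1/3)*c/2)


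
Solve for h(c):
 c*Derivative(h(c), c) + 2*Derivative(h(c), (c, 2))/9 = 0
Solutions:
 h(c) = C1 + C2*erf(3*c/2)


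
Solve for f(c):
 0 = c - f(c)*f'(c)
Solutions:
 f(c) = -sqrt(C1 + c^2)
 f(c) = sqrt(C1 + c^2)


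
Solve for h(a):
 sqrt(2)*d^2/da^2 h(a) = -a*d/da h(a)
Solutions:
 h(a) = C1 + C2*erf(2^(1/4)*a/2)


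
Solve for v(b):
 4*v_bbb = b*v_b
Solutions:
 v(b) = C1 + Integral(C2*airyai(2^(1/3)*b/2) + C3*airybi(2^(1/3)*b/2), b)


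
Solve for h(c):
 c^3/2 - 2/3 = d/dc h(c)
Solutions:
 h(c) = C1 + c^4/8 - 2*c/3


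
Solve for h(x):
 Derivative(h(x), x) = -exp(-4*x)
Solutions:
 h(x) = C1 + exp(-4*x)/4


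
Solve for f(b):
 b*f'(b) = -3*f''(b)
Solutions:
 f(b) = C1 + C2*erf(sqrt(6)*b/6)


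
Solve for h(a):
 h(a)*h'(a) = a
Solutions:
 h(a) = -sqrt(C1 + a^2)
 h(a) = sqrt(C1 + a^2)


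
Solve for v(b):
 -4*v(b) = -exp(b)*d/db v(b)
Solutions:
 v(b) = C1*exp(-4*exp(-b))


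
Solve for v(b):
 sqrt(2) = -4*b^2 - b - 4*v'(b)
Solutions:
 v(b) = C1 - b^3/3 - b^2/8 - sqrt(2)*b/4


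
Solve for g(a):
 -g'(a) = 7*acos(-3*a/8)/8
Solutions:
 g(a) = C1 - 7*a*acos(-3*a/8)/8 - 7*sqrt(64 - 9*a^2)/24


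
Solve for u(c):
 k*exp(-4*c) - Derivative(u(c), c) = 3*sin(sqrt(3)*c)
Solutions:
 u(c) = C1 - k*exp(-4*c)/4 + sqrt(3)*cos(sqrt(3)*c)


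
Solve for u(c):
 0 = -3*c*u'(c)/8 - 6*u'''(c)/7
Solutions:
 u(c) = C1 + Integral(C2*airyai(-2^(2/3)*7^(1/3)*c/4) + C3*airybi(-2^(2/3)*7^(1/3)*c/4), c)


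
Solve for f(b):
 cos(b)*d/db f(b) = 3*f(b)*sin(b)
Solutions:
 f(b) = C1/cos(b)^3


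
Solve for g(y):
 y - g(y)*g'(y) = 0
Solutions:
 g(y) = -sqrt(C1 + y^2)
 g(y) = sqrt(C1 + y^2)


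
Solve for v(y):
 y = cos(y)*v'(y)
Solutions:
 v(y) = C1 + Integral(y/cos(y), y)


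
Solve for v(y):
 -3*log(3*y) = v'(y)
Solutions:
 v(y) = C1 - 3*y*log(y) - y*log(27) + 3*y


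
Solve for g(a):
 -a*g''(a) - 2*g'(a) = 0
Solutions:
 g(a) = C1 + C2/a


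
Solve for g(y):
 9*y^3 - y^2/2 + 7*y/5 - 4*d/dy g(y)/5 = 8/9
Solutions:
 g(y) = C1 + 45*y^4/16 - 5*y^3/24 + 7*y^2/8 - 10*y/9


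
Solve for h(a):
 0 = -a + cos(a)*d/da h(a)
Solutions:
 h(a) = C1 + Integral(a/cos(a), a)


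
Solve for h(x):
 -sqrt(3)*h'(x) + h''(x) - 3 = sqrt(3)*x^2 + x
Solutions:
 h(x) = C1 + C2*exp(sqrt(3)*x) - x^3/3 - sqrt(3)*x^2/2 - sqrt(3)*x - x


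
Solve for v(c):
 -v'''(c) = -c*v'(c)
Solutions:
 v(c) = C1 + Integral(C2*airyai(c) + C3*airybi(c), c)


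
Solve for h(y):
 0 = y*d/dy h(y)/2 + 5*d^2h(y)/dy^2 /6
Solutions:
 h(y) = C1 + C2*erf(sqrt(30)*y/10)


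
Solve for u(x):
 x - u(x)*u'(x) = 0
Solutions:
 u(x) = -sqrt(C1 + x^2)
 u(x) = sqrt(C1 + x^2)


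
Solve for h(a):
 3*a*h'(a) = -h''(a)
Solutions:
 h(a) = C1 + C2*erf(sqrt(6)*a/2)


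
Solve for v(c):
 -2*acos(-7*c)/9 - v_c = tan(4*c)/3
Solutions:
 v(c) = C1 - 2*c*acos(-7*c)/9 - 2*sqrt(1 - 49*c^2)/63 + log(cos(4*c))/12


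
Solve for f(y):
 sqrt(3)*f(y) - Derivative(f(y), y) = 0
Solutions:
 f(y) = C1*exp(sqrt(3)*y)


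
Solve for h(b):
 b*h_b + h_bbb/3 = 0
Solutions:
 h(b) = C1 + Integral(C2*airyai(-3^(1/3)*b) + C3*airybi(-3^(1/3)*b), b)


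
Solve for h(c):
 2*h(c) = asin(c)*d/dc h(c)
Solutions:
 h(c) = C1*exp(2*Integral(1/asin(c), c))


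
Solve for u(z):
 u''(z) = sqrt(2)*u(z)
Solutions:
 u(z) = C1*exp(-2^(1/4)*z) + C2*exp(2^(1/4)*z)


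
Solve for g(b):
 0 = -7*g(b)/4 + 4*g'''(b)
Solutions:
 g(b) = C3*exp(2^(2/3)*7^(1/3)*b/4) + (C1*sin(2^(2/3)*sqrt(3)*7^(1/3)*b/8) + C2*cos(2^(2/3)*sqrt(3)*7^(1/3)*b/8))*exp(-2^(2/3)*7^(1/3)*b/8)


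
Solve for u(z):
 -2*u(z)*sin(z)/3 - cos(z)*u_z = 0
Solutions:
 u(z) = C1*cos(z)^(2/3)


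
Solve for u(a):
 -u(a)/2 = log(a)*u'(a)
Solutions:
 u(a) = C1*exp(-li(a)/2)


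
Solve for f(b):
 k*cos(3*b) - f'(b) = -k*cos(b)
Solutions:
 f(b) = C1 + k*sin(b) + k*sin(3*b)/3


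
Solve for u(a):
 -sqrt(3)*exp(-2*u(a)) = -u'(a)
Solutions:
 u(a) = log(-sqrt(C1 + 2*sqrt(3)*a))
 u(a) = log(C1 + 2*sqrt(3)*a)/2


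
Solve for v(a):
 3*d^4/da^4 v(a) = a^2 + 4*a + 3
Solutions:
 v(a) = C1 + C2*a + C3*a^2 + C4*a^3 + a^6/1080 + a^5/90 + a^4/24


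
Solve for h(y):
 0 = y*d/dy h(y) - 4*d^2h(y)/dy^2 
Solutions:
 h(y) = C1 + C2*erfi(sqrt(2)*y/4)


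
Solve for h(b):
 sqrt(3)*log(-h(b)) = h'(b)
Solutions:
 -li(-h(b)) = C1 + sqrt(3)*b


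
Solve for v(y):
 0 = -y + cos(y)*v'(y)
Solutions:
 v(y) = C1 + Integral(y/cos(y), y)


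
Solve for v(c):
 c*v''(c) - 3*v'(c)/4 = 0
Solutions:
 v(c) = C1 + C2*c^(7/4)


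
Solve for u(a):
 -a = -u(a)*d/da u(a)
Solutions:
 u(a) = -sqrt(C1 + a^2)
 u(a) = sqrt(C1 + a^2)


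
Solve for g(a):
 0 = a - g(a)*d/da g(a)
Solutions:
 g(a) = -sqrt(C1 + a^2)
 g(a) = sqrt(C1 + a^2)


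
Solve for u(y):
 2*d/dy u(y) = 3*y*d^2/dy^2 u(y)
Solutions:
 u(y) = C1 + C2*y^(5/3)


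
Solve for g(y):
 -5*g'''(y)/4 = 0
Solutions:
 g(y) = C1 + C2*y + C3*y^2


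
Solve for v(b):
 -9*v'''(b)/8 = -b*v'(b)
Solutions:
 v(b) = C1 + Integral(C2*airyai(2*3^(1/3)*b/3) + C3*airybi(2*3^(1/3)*b/3), b)


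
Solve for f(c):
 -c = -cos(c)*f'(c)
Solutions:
 f(c) = C1 + Integral(c/cos(c), c)


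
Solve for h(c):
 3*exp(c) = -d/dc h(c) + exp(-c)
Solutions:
 h(c) = C1 - 3*exp(c) - exp(-c)


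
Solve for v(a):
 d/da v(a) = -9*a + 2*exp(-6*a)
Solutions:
 v(a) = C1 - 9*a^2/2 - exp(-6*a)/3


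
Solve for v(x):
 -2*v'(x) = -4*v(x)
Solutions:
 v(x) = C1*exp(2*x)


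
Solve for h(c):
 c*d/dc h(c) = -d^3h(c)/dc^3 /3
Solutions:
 h(c) = C1 + Integral(C2*airyai(-3^(1/3)*c) + C3*airybi(-3^(1/3)*c), c)


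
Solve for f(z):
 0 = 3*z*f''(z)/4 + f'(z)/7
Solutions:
 f(z) = C1 + C2*z^(17/21)


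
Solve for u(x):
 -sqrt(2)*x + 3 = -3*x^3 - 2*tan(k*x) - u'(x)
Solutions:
 u(x) = C1 - 3*x^4/4 + sqrt(2)*x^2/2 - 3*x - 2*Piecewise((-log(cos(k*x))/k, Ne(k, 0)), (0, True))


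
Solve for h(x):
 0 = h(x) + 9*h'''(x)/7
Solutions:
 h(x) = C3*exp(-21^(1/3)*x/3) + (C1*sin(3^(5/6)*7^(1/3)*x/6) + C2*cos(3^(5/6)*7^(1/3)*x/6))*exp(21^(1/3)*x/6)


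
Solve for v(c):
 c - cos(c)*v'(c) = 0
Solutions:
 v(c) = C1 + Integral(c/cos(c), c)


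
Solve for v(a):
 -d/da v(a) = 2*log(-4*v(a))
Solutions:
 Integral(1/(log(-_y) + 2*log(2)), (_y, v(a)))/2 = C1 - a


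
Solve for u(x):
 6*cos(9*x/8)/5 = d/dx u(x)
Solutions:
 u(x) = C1 + 16*sin(9*x/8)/15


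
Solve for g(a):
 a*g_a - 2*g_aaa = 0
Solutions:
 g(a) = C1 + Integral(C2*airyai(2^(2/3)*a/2) + C3*airybi(2^(2/3)*a/2), a)


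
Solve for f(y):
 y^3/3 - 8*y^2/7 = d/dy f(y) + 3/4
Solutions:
 f(y) = C1 + y^4/12 - 8*y^3/21 - 3*y/4


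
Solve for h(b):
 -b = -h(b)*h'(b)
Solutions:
 h(b) = -sqrt(C1 + b^2)
 h(b) = sqrt(C1 + b^2)


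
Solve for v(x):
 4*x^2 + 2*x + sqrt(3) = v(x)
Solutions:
 v(x) = 4*x^2 + 2*x + sqrt(3)


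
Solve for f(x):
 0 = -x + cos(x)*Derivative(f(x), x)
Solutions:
 f(x) = C1 + Integral(x/cos(x), x)


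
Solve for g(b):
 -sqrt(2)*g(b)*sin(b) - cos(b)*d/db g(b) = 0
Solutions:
 g(b) = C1*cos(b)^(sqrt(2))


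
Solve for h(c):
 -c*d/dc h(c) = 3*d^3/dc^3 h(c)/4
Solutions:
 h(c) = C1 + Integral(C2*airyai(-6^(2/3)*c/3) + C3*airybi(-6^(2/3)*c/3), c)


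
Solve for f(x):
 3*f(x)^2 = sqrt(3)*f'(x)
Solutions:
 f(x) = -1/(C1 + sqrt(3)*x)


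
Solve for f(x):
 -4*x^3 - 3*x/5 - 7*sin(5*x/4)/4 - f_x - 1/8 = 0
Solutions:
 f(x) = C1 - x^4 - 3*x^2/10 - x/8 + 7*cos(5*x/4)/5


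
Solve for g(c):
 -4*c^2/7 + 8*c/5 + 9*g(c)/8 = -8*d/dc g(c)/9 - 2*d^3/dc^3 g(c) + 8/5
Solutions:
 g(c) = C1*exp(-6^(1/3)*c*(-(2187 + sqrt(4979577))^(1/3) + 32*6^(1/3)/(2187 + sqrt(4979577))^(1/3))/72)*sin(2^(1/3)*3^(1/6)*c*(96*2^(1/3)/(2187 + sqrt(4979577))^(1/3) + 3^(2/3)*(2187 + sqrt(4979577))^(1/3))/72) + C2*exp(-6^(1/3)*c*(-(2187 + sqrt(4979577))^(1/3) + 32*6^(1/3)/(2187 + sqrt(4979577))^(1/3))/72)*cos(2^(1/3)*3^(1/6)*c*(96*2^(1/3)/(2187 + sqrt(4979577))^(1/3) + 3^(2/3)*(2187 + sqrt(4979577))^(1/3))/72) + C3*exp(6^(1/3)*c*(-(2187 + sqrt(4979577))^(1/3) + 32*6^(1/3)/(2187 + sqrt(4979577))^(1/3))/36) + 32*c^2/63 - 56768*c/25515 + 1314496/413343


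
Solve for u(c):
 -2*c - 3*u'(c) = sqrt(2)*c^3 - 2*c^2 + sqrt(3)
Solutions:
 u(c) = C1 - sqrt(2)*c^4/12 + 2*c^3/9 - c^2/3 - sqrt(3)*c/3


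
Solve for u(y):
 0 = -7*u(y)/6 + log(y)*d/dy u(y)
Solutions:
 u(y) = C1*exp(7*li(y)/6)


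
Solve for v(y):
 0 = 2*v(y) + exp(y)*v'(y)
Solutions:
 v(y) = C1*exp(2*exp(-y))


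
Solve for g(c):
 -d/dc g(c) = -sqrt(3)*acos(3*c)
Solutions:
 g(c) = C1 + sqrt(3)*(c*acos(3*c) - sqrt(1 - 9*c^2)/3)


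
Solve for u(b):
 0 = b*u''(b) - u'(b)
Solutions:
 u(b) = C1 + C2*b^2


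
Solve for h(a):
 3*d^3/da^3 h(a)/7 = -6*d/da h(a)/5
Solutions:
 h(a) = C1 + C2*sin(sqrt(70)*a/5) + C3*cos(sqrt(70)*a/5)


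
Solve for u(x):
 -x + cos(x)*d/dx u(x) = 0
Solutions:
 u(x) = C1 + Integral(x/cos(x), x)


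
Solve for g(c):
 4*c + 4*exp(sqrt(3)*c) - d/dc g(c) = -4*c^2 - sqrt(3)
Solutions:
 g(c) = C1 + 4*c^3/3 + 2*c^2 + sqrt(3)*c + 4*sqrt(3)*exp(sqrt(3)*c)/3


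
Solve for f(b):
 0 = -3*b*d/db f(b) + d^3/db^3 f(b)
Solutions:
 f(b) = C1 + Integral(C2*airyai(3^(1/3)*b) + C3*airybi(3^(1/3)*b), b)


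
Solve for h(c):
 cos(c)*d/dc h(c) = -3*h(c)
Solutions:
 h(c) = C1*(sin(c) - 1)^(3/2)/(sin(c) + 1)^(3/2)


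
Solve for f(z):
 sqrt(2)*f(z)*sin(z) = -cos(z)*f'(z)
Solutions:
 f(z) = C1*cos(z)^(sqrt(2))


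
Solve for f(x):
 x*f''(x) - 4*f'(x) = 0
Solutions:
 f(x) = C1 + C2*x^5


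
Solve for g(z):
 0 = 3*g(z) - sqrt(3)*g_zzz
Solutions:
 g(z) = C3*exp(3^(1/6)*z) + (C1*sin(3^(2/3)*z/2) + C2*cos(3^(2/3)*z/2))*exp(-3^(1/6)*z/2)


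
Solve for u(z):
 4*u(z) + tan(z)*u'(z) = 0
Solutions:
 u(z) = C1/sin(z)^4


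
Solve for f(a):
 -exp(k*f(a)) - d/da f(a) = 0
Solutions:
 f(a) = Piecewise((log(1/(C1*k + a*k))/k, Ne(k, 0)), (nan, True))
 f(a) = Piecewise((C1 - a, Eq(k, 0)), (nan, True))


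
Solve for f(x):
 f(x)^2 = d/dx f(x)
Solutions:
 f(x) = -1/(C1 + x)


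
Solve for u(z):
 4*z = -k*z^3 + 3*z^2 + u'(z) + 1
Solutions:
 u(z) = C1 + k*z^4/4 - z^3 + 2*z^2 - z


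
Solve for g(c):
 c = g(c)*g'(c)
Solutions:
 g(c) = -sqrt(C1 + c^2)
 g(c) = sqrt(C1 + c^2)


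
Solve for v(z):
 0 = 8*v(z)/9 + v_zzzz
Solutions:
 v(z) = (C1*sin(2^(1/4)*sqrt(3)*z/3) + C2*cos(2^(1/4)*sqrt(3)*z/3))*exp(-2^(1/4)*sqrt(3)*z/3) + (C3*sin(2^(1/4)*sqrt(3)*z/3) + C4*cos(2^(1/4)*sqrt(3)*z/3))*exp(2^(1/4)*sqrt(3)*z/3)


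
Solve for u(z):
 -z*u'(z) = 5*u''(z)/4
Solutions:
 u(z) = C1 + C2*erf(sqrt(10)*z/5)


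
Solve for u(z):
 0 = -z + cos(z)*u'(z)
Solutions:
 u(z) = C1 + Integral(z/cos(z), z)


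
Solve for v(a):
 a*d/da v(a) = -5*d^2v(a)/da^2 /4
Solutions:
 v(a) = C1 + C2*erf(sqrt(10)*a/5)


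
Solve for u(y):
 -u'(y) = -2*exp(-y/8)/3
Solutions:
 u(y) = C1 - 16*exp(-y/8)/3


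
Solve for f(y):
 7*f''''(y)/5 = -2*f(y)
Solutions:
 f(y) = (C1*sin(14^(3/4)*5^(1/4)*y/14) + C2*cos(14^(3/4)*5^(1/4)*y/14))*exp(-14^(3/4)*5^(1/4)*y/14) + (C3*sin(14^(3/4)*5^(1/4)*y/14) + C4*cos(14^(3/4)*5^(1/4)*y/14))*exp(14^(3/4)*5^(1/4)*y/14)


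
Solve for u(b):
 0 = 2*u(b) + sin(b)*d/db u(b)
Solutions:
 u(b) = C1*(cos(b) + 1)/(cos(b) - 1)


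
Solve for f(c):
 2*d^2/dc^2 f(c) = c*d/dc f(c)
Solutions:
 f(c) = C1 + C2*erfi(c/2)


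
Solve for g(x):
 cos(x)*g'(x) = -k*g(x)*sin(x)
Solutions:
 g(x) = C1*exp(k*log(cos(x)))


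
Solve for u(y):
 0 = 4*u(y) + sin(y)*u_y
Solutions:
 u(y) = C1*(cos(y)^2 + 2*cos(y) + 1)/(cos(y)^2 - 2*cos(y) + 1)


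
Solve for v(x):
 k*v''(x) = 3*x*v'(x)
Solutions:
 v(x) = C1 + C2*erf(sqrt(6)*x*sqrt(-1/k)/2)/sqrt(-1/k)


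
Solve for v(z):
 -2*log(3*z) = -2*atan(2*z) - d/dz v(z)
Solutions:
 v(z) = C1 + 2*z*log(z) - 2*z*atan(2*z) - 2*z + 2*z*log(3) + log(4*z^2 + 1)/2


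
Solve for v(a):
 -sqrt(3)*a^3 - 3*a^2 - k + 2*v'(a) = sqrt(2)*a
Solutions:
 v(a) = C1 + sqrt(3)*a^4/8 + a^3/2 + sqrt(2)*a^2/4 + a*k/2


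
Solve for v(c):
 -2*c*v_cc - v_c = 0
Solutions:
 v(c) = C1 + C2*sqrt(c)


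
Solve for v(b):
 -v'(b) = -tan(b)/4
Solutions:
 v(b) = C1 - log(cos(b))/4


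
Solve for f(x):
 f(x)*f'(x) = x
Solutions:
 f(x) = -sqrt(C1 + x^2)
 f(x) = sqrt(C1 + x^2)


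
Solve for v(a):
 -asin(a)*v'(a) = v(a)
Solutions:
 v(a) = C1*exp(-Integral(1/asin(a), a))


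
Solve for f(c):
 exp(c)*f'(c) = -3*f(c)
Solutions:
 f(c) = C1*exp(3*exp(-c))


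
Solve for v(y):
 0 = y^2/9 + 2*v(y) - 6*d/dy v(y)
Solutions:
 v(y) = C1*exp(y/3) - y^2/18 - y/3 - 1


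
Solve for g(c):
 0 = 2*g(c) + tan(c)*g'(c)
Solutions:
 g(c) = C1/sin(c)^2


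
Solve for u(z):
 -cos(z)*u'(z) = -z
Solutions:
 u(z) = C1 + Integral(z/cos(z), z)


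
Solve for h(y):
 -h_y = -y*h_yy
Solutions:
 h(y) = C1 + C2*y^2


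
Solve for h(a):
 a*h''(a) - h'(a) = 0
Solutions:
 h(a) = C1 + C2*a^2


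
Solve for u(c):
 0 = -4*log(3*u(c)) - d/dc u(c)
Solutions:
 Integral(1/(log(_y) + log(3)), (_y, u(c)))/4 = C1 - c


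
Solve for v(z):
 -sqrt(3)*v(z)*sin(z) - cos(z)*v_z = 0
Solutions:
 v(z) = C1*cos(z)^(sqrt(3))


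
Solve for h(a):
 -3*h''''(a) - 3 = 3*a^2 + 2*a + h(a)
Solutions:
 h(a) = -3*a^2 - 2*a + (C1*sin(sqrt(2)*3^(3/4)*a/6) + C2*cos(sqrt(2)*3^(3/4)*a/6))*exp(-sqrt(2)*3^(3/4)*a/6) + (C3*sin(sqrt(2)*3^(3/4)*a/6) + C4*cos(sqrt(2)*3^(3/4)*a/6))*exp(sqrt(2)*3^(3/4)*a/6) - 3


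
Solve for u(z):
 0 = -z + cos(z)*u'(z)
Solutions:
 u(z) = C1 + Integral(z/cos(z), z)


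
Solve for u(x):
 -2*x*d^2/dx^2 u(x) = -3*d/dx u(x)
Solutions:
 u(x) = C1 + C2*x^(5/2)


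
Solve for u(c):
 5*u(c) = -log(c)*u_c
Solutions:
 u(c) = C1*exp(-5*li(c))


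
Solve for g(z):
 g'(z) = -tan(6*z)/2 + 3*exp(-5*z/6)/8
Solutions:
 g(z) = C1 - log(tan(6*z)^2 + 1)/24 - 9*exp(-5*z/6)/20


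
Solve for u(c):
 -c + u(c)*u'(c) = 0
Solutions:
 u(c) = -sqrt(C1 + c^2)
 u(c) = sqrt(C1 + c^2)


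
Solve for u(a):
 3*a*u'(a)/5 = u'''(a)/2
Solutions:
 u(a) = C1 + Integral(C2*airyai(5^(2/3)*6^(1/3)*a/5) + C3*airybi(5^(2/3)*6^(1/3)*a/5), a)


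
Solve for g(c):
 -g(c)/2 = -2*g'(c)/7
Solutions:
 g(c) = C1*exp(7*c/4)


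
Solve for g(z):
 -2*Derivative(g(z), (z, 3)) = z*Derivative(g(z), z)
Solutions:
 g(z) = C1 + Integral(C2*airyai(-2^(2/3)*z/2) + C3*airybi(-2^(2/3)*z/2), z)


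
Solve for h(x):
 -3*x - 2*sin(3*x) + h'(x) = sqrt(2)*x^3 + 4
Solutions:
 h(x) = C1 + sqrt(2)*x^4/4 + 3*x^2/2 + 4*x - 2*cos(3*x)/3


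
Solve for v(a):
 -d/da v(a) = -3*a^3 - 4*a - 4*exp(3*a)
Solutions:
 v(a) = C1 + 3*a^4/4 + 2*a^2 + 4*exp(3*a)/3


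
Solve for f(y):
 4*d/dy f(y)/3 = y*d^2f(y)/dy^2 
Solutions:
 f(y) = C1 + C2*y^(7/3)


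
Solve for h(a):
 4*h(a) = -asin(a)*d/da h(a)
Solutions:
 h(a) = C1*exp(-4*Integral(1/asin(a), a))


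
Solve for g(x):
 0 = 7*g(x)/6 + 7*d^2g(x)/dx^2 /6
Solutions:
 g(x) = C1*sin(x) + C2*cos(x)


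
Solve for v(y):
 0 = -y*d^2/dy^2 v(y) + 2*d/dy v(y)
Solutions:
 v(y) = C1 + C2*y^3


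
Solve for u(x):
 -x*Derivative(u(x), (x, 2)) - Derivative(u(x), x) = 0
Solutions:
 u(x) = C1 + C2*log(x)


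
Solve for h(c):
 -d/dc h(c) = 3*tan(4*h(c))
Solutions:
 h(c) = -asin(C1*exp(-12*c))/4 + pi/4
 h(c) = asin(C1*exp(-12*c))/4


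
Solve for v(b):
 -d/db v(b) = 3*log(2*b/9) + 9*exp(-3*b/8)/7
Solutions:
 v(b) = C1 - 3*b*log(b) + 3*b*(-log(2) + 1 + 2*log(3)) + 24*exp(-3*b/8)/7


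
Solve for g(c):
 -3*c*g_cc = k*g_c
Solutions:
 g(c) = C1 + c^(1 - re(k)/3)*(C2*sin(log(c)*Abs(im(k))/3) + C3*cos(log(c)*im(k)/3))


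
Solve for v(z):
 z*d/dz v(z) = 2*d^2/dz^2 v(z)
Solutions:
 v(z) = C1 + C2*erfi(z/2)


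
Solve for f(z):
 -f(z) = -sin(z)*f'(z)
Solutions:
 f(z) = C1*sqrt(cos(z) - 1)/sqrt(cos(z) + 1)


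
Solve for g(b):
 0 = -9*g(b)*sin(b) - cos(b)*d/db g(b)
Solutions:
 g(b) = C1*cos(b)^9


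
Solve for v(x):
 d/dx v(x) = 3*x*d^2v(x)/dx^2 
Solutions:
 v(x) = C1 + C2*x^(4/3)


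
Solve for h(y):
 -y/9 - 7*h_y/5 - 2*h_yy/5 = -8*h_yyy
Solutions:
 h(y) = C1 + C2*exp(y*(1 - sqrt(281))/40) + C3*exp(y*(1 + sqrt(281))/40) - 5*y^2/126 + 10*y/441


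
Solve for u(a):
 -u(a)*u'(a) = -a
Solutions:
 u(a) = -sqrt(C1 + a^2)
 u(a) = sqrt(C1 + a^2)


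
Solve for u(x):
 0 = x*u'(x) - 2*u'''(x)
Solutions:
 u(x) = C1 + Integral(C2*airyai(2^(2/3)*x/2) + C3*airybi(2^(2/3)*x/2), x)


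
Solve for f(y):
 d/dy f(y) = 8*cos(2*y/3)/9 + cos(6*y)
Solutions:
 f(y) = C1 + 4*sin(2*y/3)/3 + sin(6*y)/6


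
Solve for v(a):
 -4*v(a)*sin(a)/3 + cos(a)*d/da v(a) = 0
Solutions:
 v(a) = C1/cos(a)^(4/3)


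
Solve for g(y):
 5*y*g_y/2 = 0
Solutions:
 g(y) = C1


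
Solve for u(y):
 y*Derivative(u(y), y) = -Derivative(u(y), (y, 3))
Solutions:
 u(y) = C1 + Integral(C2*airyai(-y) + C3*airybi(-y), y)


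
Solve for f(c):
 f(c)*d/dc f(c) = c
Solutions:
 f(c) = -sqrt(C1 + c^2)
 f(c) = sqrt(C1 + c^2)


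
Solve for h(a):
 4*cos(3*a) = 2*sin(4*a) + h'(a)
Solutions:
 h(a) = C1 + 4*sin(3*a)/3 + cos(4*a)/2


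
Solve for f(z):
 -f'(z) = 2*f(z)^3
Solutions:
 f(z) = -sqrt(2)*sqrt(-1/(C1 - 2*z))/2
 f(z) = sqrt(2)*sqrt(-1/(C1 - 2*z))/2


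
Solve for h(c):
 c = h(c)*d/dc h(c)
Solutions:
 h(c) = -sqrt(C1 + c^2)
 h(c) = sqrt(C1 + c^2)


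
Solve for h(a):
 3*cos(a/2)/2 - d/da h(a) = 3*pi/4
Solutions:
 h(a) = C1 - 3*pi*a/4 + 3*sin(a/2)


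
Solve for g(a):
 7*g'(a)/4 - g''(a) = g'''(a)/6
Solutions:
 g(a) = C1 + C2*exp(a*(-3 + sqrt(78)/2)) + C3*exp(-a*(3 + sqrt(78)/2))


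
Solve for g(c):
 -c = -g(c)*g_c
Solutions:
 g(c) = -sqrt(C1 + c^2)
 g(c) = sqrt(C1 + c^2)


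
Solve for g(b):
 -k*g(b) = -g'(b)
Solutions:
 g(b) = C1*exp(b*k)


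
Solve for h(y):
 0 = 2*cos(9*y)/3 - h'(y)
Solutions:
 h(y) = C1 + 2*sin(9*y)/27


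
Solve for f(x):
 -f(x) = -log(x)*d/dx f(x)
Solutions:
 f(x) = C1*exp(li(x))


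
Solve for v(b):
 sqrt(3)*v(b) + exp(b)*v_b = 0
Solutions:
 v(b) = C1*exp(sqrt(3)*exp(-b))


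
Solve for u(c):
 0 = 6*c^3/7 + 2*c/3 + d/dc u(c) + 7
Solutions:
 u(c) = C1 - 3*c^4/14 - c^2/3 - 7*c


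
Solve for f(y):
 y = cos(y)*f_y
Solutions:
 f(y) = C1 + Integral(y/cos(y), y)


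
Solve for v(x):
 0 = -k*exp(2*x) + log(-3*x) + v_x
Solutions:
 v(x) = C1 + k*exp(2*x)/2 - x*log(-x) + x*(1 - log(3))


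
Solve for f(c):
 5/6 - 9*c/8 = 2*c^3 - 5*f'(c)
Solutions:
 f(c) = C1 + c^4/10 + 9*c^2/80 - c/6


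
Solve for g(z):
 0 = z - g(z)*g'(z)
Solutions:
 g(z) = -sqrt(C1 + z^2)
 g(z) = sqrt(C1 + z^2)


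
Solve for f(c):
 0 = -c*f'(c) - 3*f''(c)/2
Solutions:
 f(c) = C1 + C2*erf(sqrt(3)*c/3)


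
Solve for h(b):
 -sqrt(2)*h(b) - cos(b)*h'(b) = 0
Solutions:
 h(b) = C1*(sin(b) - 1)^(sqrt(2)/2)/(sin(b) + 1)^(sqrt(2)/2)


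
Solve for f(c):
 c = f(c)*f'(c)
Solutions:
 f(c) = -sqrt(C1 + c^2)
 f(c) = sqrt(C1 + c^2)


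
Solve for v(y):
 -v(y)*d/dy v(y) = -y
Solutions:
 v(y) = -sqrt(C1 + y^2)
 v(y) = sqrt(C1 + y^2)


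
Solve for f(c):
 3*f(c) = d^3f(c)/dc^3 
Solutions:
 f(c) = C3*exp(3^(1/3)*c) + (C1*sin(3^(5/6)*c/2) + C2*cos(3^(5/6)*c/2))*exp(-3^(1/3)*c/2)


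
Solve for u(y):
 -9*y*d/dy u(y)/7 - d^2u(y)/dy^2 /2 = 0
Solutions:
 u(y) = C1 + C2*erf(3*sqrt(7)*y/7)


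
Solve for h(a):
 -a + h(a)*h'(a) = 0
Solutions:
 h(a) = -sqrt(C1 + a^2)
 h(a) = sqrt(C1 + a^2)


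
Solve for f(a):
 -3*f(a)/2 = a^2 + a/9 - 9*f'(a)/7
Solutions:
 f(a) = C1*exp(7*a/6) - 2*a^2/3 - 230*a/189 - 460/441


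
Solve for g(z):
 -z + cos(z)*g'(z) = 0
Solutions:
 g(z) = C1 + Integral(z/cos(z), z)


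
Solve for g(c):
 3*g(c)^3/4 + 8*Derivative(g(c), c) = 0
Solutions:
 g(c) = -4*sqrt(-1/(C1 - 3*c))
 g(c) = 4*sqrt(-1/(C1 - 3*c))


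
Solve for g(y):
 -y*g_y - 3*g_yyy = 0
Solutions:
 g(y) = C1 + Integral(C2*airyai(-3^(2/3)*y/3) + C3*airybi(-3^(2/3)*y/3), y)


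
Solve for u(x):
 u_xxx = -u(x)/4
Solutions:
 u(x) = C3*exp(-2^(1/3)*x/2) + (C1*sin(2^(1/3)*sqrt(3)*x/4) + C2*cos(2^(1/3)*sqrt(3)*x/4))*exp(2^(1/3)*x/4)


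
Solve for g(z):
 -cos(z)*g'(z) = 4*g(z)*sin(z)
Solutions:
 g(z) = C1*cos(z)^4


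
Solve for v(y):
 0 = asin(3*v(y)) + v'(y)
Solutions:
 Integral(1/asin(3*_y), (_y, v(y))) = C1 - y


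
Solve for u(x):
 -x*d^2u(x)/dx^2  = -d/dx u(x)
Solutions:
 u(x) = C1 + C2*x^2


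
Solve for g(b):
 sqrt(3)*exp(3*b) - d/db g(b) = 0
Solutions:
 g(b) = C1 + sqrt(3)*exp(3*b)/3


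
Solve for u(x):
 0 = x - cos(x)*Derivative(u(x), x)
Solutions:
 u(x) = C1 + Integral(x/cos(x), x)


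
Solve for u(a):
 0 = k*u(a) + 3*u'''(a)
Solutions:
 u(a) = C1*exp(3^(2/3)*a*(-k)^(1/3)/3) + C2*exp(a*(-k)^(1/3)*(-3^(2/3) + 3*3^(1/6)*I)/6) + C3*exp(-a*(-k)^(1/3)*(3^(2/3) + 3*3^(1/6)*I)/6)


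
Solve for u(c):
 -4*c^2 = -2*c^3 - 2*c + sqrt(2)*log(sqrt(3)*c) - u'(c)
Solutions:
 u(c) = C1 - c^4/2 + 4*c^3/3 - c^2 + sqrt(2)*c*log(c) - sqrt(2)*c + sqrt(2)*c*log(3)/2


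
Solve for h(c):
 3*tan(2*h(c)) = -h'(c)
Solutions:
 h(c) = -asin(C1*exp(-6*c))/2 + pi/2
 h(c) = asin(C1*exp(-6*c))/2


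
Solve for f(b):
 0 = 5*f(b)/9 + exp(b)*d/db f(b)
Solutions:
 f(b) = C1*exp(5*exp(-b)/9)


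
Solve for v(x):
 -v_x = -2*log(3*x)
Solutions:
 v(x) = C1 + 2*x*log(x) - 2*x + x*log(9)


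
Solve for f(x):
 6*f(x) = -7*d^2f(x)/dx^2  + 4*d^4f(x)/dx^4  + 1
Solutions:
 f(x) = C1*exp(-sqrt(2)*x*sqrt(7 + sqrt(145))/4) + C2*exp(sqrt(2)*x*sqrt(7 + sqrt(145))/4) + C3*sin(sqrt(2)*x*sqrt(-7 + sqrt(145))/4) + C4*cos(sqrt(2)*x*sqrt(-7 + sqrt(145))/4) + 1/6


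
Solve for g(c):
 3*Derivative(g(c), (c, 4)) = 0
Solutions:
 g(c) = C1 + C2*c + C3*c^2 + C4*c^3


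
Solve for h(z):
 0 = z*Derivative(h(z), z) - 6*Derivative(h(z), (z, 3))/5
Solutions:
 h(z) = C1 + Integral(C2*airyai(5^(1/3)*6^(2/3)*z/6) + C3*airybi(5^(1/3)*6^(2/3)*z/6), z)


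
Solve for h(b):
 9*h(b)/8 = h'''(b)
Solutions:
 h(b) = C3*exp(3^(2/3)*b/2) + (C1*sin(3*3^(1/6)*b/4) + C2*cos(3*3^(1/6)*b/4))*exp(-3^(2/3)*b/4)


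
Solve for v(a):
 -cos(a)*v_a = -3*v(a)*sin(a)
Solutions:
 v(a) = C1/cos(a)^3


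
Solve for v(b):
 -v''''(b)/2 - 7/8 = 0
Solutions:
 v(b) = C1 + C2*b + C3*b^2 + C4*b^3 - 7*b^4/96


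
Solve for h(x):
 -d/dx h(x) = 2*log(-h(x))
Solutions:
 -li(-h(x)) = C1 - 2*x


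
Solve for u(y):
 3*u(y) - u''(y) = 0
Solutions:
 u(y) = C1*exp(-sqrt(3)*y) + C2*exp(sqrt(3)*y)


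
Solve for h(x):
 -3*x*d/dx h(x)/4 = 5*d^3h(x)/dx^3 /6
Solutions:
 h(x) = C1 + Integral(C2*airyai(-30^(2/3)*x/10) + C3*airybi(-30^(2/3)*x/10), x)


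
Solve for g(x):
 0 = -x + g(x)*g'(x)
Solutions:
 g(x) = -sqrt(C1 + x^2)
 g(x) = sqrt(C1 + x^2)


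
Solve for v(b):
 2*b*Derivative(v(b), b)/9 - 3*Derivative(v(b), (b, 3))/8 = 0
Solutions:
 v(b) = C1 + Integral(C2*airyai(2*2^(1/3)*b/3) + C3*airybi(2*2^(1/3)*b/3), b)


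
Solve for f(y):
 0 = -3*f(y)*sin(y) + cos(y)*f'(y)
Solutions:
 f(y) = C1/cos(y)^3


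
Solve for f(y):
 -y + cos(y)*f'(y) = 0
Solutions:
 f(y) = C1 + Integral(y/cos(y), y)


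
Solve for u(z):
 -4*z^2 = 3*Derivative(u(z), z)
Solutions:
 u(z) = C1 - 4*z^3/9


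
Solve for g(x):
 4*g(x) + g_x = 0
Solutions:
 g(x) = C1*exp(-4*x)


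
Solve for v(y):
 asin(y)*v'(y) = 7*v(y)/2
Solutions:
 v(y) = C1*exp(7*Integral(1/asin(y), y)/2)


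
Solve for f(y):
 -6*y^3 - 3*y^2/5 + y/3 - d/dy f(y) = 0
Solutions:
 f(y) = C1 - 3*y^4/2 - y^3/5 + y^2/6


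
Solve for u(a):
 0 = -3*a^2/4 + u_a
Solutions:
 u(a) = C1 + a^3/4


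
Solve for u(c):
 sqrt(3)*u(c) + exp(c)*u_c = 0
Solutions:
 u(c) = C1*exp(sqrt(3)*exp(-c))


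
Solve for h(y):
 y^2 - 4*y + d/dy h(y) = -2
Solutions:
 h(y) = C1 - y^3/3 + 2*y^2 - 2*y


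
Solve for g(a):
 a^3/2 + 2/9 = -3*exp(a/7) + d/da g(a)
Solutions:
 g(a) = C1 + a^4/8 + 2*a/9 + 21*exp(a/7)


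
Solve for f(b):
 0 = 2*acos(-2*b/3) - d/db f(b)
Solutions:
 f(b) = C1 + 2*b*acos(-2*b/3) + sqrt(9 - 4*b^2)


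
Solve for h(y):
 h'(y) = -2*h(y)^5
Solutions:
 h(y) = -I*(1/(C1 + 8*y))^(1/4)
 h(y) = I*(1/(C1 + 8*y))^(1/4)
 h(y) = -(1/(C1 + 8*y))^(1/4)
 h(y) = (1/(C1 + 8*y))^(1/4)


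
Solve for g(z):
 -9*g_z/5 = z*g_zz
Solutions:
 g(z) = C1 + C2/z^(4/5)


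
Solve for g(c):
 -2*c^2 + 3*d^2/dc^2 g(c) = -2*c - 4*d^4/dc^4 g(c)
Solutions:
 g(c) = C1 + C2*c + C3*sin(sqrt(3)*c/2) + C4*cos(sqrt(3)*c/2) + c^4/18 - c^3/9 - 8*c^2/9


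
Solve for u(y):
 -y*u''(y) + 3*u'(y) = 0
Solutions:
 u(y) = C1 + C2*y^4


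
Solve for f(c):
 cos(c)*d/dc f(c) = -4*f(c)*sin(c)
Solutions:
 f(c) = C1*cos(c)^4


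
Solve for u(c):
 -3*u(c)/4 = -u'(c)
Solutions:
 u(c) = C1*exp(3*c/4)


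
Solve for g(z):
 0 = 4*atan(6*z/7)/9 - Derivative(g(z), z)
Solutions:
 g(z) = C1 + 4*z*atan(6*z/7)/9 - 7*log(36*z^2 + 49)/27


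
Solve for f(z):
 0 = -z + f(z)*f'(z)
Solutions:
 f(z) = -sqrt(C1 + z^2)
 f(z) = sqrt(C1 + z^2)


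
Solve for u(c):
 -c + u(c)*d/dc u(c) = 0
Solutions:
 u(c) = -sqrt(C1 + c^2)
 u(c) = sqrt(C1 + c^2)


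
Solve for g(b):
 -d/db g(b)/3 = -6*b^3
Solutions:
 g(b) = C1 + 9*b^4/2


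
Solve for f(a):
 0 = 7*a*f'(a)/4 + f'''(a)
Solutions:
 f(a) = C1 + Integral(C2*airyai(-14^(1/3)*a/2) + C3*airybi(-14^(1/3)*a/2), a)


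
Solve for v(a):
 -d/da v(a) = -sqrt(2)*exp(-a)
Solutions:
 v(a) = C1 - sqrt(2)*exp(-a)


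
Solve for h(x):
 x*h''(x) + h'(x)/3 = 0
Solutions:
 h(x) = C1 + C2*x^(2/3)


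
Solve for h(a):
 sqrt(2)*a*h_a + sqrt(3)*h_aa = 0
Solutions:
 h(a) = C1 + C2*erf(6^(3/4)*a/6)


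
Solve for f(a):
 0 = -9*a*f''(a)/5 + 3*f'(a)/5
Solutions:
 f(a) = C1 + C2*a^(4/3)


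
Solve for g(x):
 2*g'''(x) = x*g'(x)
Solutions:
 g(x) = C1 + Integral(C2*airyai(2^(2/3)*x/2) + C3*airybi(2^(2/3)*x/2), x)


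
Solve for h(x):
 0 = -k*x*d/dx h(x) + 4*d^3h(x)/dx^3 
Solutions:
 h(x) = C1 + Integral(C2*airyai(2^(1/3)*k^(1/3)*x/2) + C3*airybi(2^(1/3)*k^(1/3)*x/2), x)


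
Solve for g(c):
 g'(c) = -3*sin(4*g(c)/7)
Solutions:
 3*c + 7*log(cos(4*g(c)/7) - 1)/8 - 7*log(cos(4*g(c)/7) + 1)/8 = C1


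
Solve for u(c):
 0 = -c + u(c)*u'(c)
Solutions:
 u(c) = -sqrt(C1 + c^2)
 u(c) = sqrt(C1 + c^2)


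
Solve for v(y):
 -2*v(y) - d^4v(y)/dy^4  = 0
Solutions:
 v(y) = (C1*sin(2^(3/4)*y/2) + C2*cos(2^(3/4)*y/2))*exp(-2^(3/4)*y/2) + (C3*sin(2^(3/4)*y/2) + C4*cos(2^(3/4)*y/2))*exp(2^(3/4)*y/2)


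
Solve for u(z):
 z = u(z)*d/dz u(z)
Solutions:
 u(z) = -sqrt(C1 + z^2)
 u(z) = sqrt(C1 + z^2)


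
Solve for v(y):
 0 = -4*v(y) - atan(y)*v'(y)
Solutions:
 v(y) = C1*exp(-4*Integral(1/atan(y), y))


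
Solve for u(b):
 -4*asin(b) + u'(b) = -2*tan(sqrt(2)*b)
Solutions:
 u(b) = C1 + 4*b*asin(b) + 4*sqrt(1 - b^2) + sqrt(2)*log(cos(sqrt(2)*b))


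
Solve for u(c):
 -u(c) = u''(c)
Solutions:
 u(c) = C1*sin(c) + C2*cos(c)


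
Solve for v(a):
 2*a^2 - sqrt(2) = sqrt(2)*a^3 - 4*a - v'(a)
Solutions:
 v(a) = C1 + sqrt(2)*a^4/4 - 2*a^3/3 - 2*a^2 + sqrt(2)*a


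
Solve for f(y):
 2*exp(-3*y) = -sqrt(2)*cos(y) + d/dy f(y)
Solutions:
 f(y) = C1 + sqrt(2)*sin(y) - 2*exp(-3*y)/3


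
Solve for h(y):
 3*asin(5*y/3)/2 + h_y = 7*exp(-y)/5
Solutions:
 h(y) = C1 - 3*y*asin(5*y/3)/2 - 3*sqrt(9 - 25*y^2)/10 - 7*exp(-y)/5


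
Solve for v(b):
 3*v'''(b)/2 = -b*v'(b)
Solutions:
 v(b) = C1 + Integral(C2*airyai(-2^(1/3)*3^(2/3)*b/3) + C3*airybi(-2^(1/3)*3^(2/3)*b/3), b)


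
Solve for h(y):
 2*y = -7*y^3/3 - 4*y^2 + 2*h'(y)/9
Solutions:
 h(y) = C1 + 21*y^4/8 + 6*y^3 + 9*y^2/2


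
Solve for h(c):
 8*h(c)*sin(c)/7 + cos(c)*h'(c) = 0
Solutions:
 h(c) = C1*cos(c)^(8/7)


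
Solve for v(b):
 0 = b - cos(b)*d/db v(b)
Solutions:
 v(b) = C1 + Integral(b/cos(b), b)


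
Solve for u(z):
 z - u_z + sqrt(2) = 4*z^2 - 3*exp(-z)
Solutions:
 u(z) = C1 - 4*z^3/3 + z^2/2 + sqrt(2)*z - 3*exp(-z)


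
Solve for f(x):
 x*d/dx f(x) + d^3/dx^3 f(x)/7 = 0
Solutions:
 f(x) = C1 + Integral(C2*airyai(-7^(1/3)*x) + C3*airybi(-7^(1/3)*x), x)


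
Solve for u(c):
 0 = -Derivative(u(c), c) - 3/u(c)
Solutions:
 u(c) = -sqrt(C1 - 6*c)
 u(c) = sqrt(C1 - 6*c)


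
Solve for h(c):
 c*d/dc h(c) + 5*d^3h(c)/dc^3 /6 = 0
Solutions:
 h(c) = C1 + Integral(C2*airyai(-5^(2/3)*6^(1/3)*c/5) + C3*airybi(-5^(2/3)*6^(1/3)*c/5), c)


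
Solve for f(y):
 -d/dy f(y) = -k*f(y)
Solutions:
 f(y) = C1*exp(k*y)


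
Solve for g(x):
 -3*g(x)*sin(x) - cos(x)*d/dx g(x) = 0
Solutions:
 g(x) = C1*cos(x)^3


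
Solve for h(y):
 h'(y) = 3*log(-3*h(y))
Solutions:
 -Integral(1/(log(-_y) + log(3)), (_y, h(y)))/3 = C1 - y


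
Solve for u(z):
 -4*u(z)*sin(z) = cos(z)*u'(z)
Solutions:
 u(z) = C1*cos(z)^4


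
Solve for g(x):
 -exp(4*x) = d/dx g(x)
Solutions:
 g(x) = C1 - exp(4*x)/4


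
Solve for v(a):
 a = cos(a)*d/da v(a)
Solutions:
 v(a) = C1 + Integral(a/cos(a), a)


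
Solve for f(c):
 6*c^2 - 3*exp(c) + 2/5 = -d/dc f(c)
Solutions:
 f(c) = C1 - 2*c^3 - 2*c/5 + 3*exp(c)


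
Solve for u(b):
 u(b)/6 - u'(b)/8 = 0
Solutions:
 u(b) = C1*exp(4*b/3)


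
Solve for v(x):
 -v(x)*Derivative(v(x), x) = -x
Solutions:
 v(x) = -sqrt(C1 + x^2)
 v(x) = sqrt(C1 + x^2)


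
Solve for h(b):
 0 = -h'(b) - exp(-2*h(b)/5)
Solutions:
 h(b) = 5*log(-sqrt(C1 - b)) - 5*log(5) + 5*log(10)/2
 h(b) = 5*log(C1 - b)/2 - 5*log(5) + 5*log(10)/2


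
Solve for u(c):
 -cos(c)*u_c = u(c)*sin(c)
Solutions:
 u(c) = C1*cos(c)


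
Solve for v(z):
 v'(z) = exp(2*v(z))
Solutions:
 v(z) = log(-sqrt(-1/(C1 + z))) - log(2)/2
 v(z) = log(-1/(C1 + z))/2 - log(2)/2


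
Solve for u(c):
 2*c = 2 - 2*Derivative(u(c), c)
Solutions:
 u(c) = C1 - c^2/2 + c


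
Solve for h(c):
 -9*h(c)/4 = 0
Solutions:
 h(c) = 0


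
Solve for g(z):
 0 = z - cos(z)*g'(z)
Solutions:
 g(z) = C1 + Integral(z/cos(z), z)


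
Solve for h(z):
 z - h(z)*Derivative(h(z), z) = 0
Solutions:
 h(z) = -sqrt(C1 + z^2)
 h(z) = sqrt(C1 + z^2)


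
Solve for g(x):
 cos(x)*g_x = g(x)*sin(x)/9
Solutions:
 g(x) = C1/cos(x)^(1/9)


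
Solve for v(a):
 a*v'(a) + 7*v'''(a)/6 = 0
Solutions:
 v(a) = C1 + Integral(C2*airyai(-6^(1/3)*7^(2/3)*a/7) + C3*airybi(-6^(1/3)*7^(2/3)*a/7), a)


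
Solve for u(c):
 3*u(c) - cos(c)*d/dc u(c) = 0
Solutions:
 u(c) = C1*(sin(c) + 1)^(3/2)/(sin(c) - 1)^(3/2)


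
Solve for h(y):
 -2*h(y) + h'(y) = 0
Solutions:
 h(y) = C1*exp(2*y)
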